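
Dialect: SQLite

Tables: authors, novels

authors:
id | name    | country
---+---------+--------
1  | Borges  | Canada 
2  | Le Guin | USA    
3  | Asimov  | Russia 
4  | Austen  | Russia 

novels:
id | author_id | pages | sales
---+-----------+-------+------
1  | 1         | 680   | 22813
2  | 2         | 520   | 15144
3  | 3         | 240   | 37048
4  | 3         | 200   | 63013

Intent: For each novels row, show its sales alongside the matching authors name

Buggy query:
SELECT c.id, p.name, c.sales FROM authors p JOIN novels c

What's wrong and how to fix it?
Bug: Missing join condition: each novels row is matched to all authors rows instead of just its own

Fix: Add ON c.author_id = p.id to the JOIN

Corrected query:
SELECT c.id, p.name, c.sales FROM authors p JOIN novels c ON c.author_id = p.id

Result:
id | name    | sales
---+---------+------
1  | Borges  | 22813
2  | Le Guin | 15144
3  | Asimov  | 37048
4  | Asimov  | 63013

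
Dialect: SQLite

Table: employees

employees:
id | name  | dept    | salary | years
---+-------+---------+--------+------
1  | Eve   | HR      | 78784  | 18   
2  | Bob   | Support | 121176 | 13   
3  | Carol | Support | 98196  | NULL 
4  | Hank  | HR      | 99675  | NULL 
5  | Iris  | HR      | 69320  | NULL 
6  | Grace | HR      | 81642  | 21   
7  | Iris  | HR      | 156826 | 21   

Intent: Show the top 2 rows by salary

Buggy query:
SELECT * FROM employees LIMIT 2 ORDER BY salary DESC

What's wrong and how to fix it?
Bug: ORDER BY cannot follow LIMIT; LIMIT is the final clause

Fix: Sort with ORDER BY, then apply LIMIT

Corrected query:
SELECT * FROM employees ORDER BY salary DESC LIMIT 2

Result:
id | name | dept    | salary | years
---+------+---------+--------+------
7  | Iris | HR      | 156826 | 21   
2  | Bob  | Support | 121176 | 13   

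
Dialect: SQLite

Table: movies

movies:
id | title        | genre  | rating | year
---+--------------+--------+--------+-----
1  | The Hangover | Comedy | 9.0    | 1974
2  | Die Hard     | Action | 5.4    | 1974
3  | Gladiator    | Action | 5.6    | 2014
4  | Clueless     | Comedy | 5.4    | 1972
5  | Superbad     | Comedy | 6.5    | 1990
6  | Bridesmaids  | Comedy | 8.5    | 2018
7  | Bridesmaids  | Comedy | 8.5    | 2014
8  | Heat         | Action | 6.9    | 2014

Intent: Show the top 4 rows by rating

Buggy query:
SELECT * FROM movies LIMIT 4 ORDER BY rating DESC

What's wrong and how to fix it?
Bug: LIMIT must come after ORDER BY

Fix: Swap the clauses: ORDER BY first, then LIMIT

Corrected query:
SELECT * FROM movies ORDER BY rating DESC LIMIT 4

Result:
id | title        | genre  | rating | year
---+--------------+--------+--------+-----
1  | The Hangover | Comedy | 9      | 1974
6  | Bridesmaids  | Comedy | 8.5    | 2018
7  | Bridesmaids  | Comedy | 8.5    | 2014
8  | Heat         | Action | 6.9    | 2014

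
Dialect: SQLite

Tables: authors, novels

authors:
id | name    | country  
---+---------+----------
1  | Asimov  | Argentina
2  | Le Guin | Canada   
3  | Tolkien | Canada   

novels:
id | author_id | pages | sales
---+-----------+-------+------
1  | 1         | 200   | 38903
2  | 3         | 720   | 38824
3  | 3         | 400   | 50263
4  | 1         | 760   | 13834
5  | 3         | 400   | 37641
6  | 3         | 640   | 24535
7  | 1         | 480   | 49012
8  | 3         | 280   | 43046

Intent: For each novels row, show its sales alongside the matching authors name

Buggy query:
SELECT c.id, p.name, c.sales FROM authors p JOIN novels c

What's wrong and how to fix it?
Bug: JOIN with no ON clause produces a cartesian product; every novels row pairs with every authors row

Fix: Specify the join condition linking the foreign key to the parent id

Corrected query:
SELECT c.id, p.name, c.sales FROM authors p JOIN novels c ON c.author_id = p.id

Result:
id | name    | sales
---+---------+------
1  | Asimov  | 38903
2  | Tolkien | 38824
3  | Tolkien | 50263
4  | Asimov  | 13834
5  | Tolkien | 37641
6  | Tolkien | 24535
7  | Asimov  | 49012
8  | Tolkien | 43046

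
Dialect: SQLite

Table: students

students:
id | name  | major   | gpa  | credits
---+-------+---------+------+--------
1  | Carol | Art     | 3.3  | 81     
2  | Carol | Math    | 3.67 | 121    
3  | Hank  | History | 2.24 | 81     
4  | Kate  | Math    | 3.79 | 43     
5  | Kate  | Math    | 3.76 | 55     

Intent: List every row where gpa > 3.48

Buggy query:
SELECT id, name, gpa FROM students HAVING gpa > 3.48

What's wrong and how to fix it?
Bug: HAVING filters the output of aggregation, but this query has no GROUP BY and no aggregate functions, so SQLite rejects it (HAVING clause on a non-aggregate query); the condition here is per row

Fix: Use WHERE for row-level filtering

Corrected query:
SELECT id, name, gpa FROM students WHERE gpa > 3.48

Result:
id | name  | gpa 
---+-------+-----
2  | Carol | 3.67
4  | Kate  | 3.79
5  | Kate  | 3.76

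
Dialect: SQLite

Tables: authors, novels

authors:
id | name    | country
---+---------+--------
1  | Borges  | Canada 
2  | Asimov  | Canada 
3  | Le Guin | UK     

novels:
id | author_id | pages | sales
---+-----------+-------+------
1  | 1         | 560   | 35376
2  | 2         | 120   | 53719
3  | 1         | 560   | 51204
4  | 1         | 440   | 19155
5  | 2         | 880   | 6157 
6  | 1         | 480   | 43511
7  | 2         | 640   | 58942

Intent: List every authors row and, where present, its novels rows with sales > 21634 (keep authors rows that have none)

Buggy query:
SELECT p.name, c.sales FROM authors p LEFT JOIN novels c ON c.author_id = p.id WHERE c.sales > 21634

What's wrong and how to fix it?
Bug: A WHERE condition on the right-hand table after LEFT JOIN drops unmatched parents

Fix: Move the right-table condition into the ON clause so unmatched parents are kept

Corrected query:
SELECT p.name, c.sales FROM authors p LEFT JOIN novels c ON c.author_id = p.id AND c.sales > 21634

Result:
name    | sales
--------+------
Borges  | 35376
Borges  | 43511
Borges  | 51204
Asimov  | 53719
Asimov  | 58942
Le Guin | NULL 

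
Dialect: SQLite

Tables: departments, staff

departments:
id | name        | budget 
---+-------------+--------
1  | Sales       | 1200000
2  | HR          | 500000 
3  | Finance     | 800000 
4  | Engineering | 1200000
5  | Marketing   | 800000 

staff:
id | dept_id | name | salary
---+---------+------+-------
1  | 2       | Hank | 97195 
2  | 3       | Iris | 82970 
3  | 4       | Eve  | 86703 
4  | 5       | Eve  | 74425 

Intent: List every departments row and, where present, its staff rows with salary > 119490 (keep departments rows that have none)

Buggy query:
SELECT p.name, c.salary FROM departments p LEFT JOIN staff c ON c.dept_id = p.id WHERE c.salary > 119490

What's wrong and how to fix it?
Bug: A WHERE condition on the right-hand table after LEFT JOIN drops unmatched parents

Fix: Put 'c.salary > 119490' in the JOIN's ON clause instead of WHERE

Corrected query:
SELECT p.name, c.salary FROM departments p LEFT JOIN staff c ON c.dept_id = p.id AND c.salary > 119490

Result:
name        | salary
------------+-------
Sales       | NULL  
HR          | NULL  
Finance     | NULL  
Engineering | NULL  
Marketing   | NULL  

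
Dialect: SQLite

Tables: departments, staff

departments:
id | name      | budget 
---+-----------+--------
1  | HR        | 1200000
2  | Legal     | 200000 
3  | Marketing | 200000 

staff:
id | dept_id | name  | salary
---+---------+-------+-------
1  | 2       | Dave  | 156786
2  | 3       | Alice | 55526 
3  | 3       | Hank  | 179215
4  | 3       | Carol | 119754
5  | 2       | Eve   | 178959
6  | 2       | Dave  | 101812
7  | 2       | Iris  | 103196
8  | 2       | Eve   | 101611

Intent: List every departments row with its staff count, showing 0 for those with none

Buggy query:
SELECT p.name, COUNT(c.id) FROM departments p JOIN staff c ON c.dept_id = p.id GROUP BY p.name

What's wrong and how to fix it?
Bug: INNER JOIN drops departments rows that have no matching staff rows

Fix: Switch to LEFT JOIN to retain unmatched parent rows

Corrected query:
SELECT p.name, COUNT(c.id) FROM departments p LEFT JOIN staff c ON c.dept_id = p.id GROUP BY p.name

Result:
name      | COUNT(c.id)
----------+------------
HR        | 0          
Legal     | 5          
Marketing | 3          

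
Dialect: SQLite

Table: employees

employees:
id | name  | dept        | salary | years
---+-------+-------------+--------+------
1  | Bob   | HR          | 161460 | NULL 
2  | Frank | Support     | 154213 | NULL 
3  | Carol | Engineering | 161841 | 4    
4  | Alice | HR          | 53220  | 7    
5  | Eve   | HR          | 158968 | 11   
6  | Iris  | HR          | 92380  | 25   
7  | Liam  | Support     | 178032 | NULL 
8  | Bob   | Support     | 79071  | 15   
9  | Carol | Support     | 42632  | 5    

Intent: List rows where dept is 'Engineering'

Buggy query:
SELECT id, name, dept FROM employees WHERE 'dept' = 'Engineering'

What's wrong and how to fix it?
Bug: Single quotes denote string literals in SQL; the column name is being compared as a constant string

Fix: Remove the quotes around the column name (or use double quotes for an identifier)

Corrected query:
SELECT id, name, dept FROM employees WHERE dept = 'Engineering'

Result:
id | name  | dept       
---+-------+------------
3  | Carol | Engineering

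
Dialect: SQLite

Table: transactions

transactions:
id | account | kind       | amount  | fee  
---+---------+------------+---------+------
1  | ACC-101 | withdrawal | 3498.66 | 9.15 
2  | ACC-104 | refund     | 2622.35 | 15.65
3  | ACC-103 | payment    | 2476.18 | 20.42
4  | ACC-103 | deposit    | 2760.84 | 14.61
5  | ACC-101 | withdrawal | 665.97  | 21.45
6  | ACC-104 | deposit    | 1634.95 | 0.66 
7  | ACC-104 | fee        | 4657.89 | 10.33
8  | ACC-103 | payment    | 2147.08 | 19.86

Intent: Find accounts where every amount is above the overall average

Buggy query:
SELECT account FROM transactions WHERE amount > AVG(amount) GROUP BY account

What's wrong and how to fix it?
Bug: WHERE evaluates per row before aggregation, so AVG() is unavailable

Fix: Use a subquery for AVG and a HAVING MIN(...) filter so the condition holds for every row in the group

Corrected query:
SELECT account FROM transactions GROUP BY account HAVING MIN(amount) > (SELECT AVG(amount) FROM transactions)

Result:
(no rows)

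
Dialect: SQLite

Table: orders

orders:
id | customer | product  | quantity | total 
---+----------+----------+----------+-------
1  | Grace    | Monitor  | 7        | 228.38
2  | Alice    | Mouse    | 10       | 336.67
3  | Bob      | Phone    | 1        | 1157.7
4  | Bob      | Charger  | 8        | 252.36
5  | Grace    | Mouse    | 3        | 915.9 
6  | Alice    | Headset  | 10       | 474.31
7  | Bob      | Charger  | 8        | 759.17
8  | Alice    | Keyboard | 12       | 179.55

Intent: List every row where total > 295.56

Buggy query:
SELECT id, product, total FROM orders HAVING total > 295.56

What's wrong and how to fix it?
Bug: HAVING filters the output of aggregation, but this query has no GROUP BY and no aggregate functions, so SQLite rejects it (HAVING clause on a non-aggregate query); the condition here is per row

Fix: Replace HAVING with WHERE since the condition applies to individual rows

Corrected query:
SELECT id, product, total FROM orders WHERE total > 295.56

Result:
id | product | total 
---+---------+-------
2  | Mouse   | 336.67
3  | Phone   | 1157.7
5  | Mouse   | 915.9 
6  | Headset | 474.31
7  | Charger | 759.17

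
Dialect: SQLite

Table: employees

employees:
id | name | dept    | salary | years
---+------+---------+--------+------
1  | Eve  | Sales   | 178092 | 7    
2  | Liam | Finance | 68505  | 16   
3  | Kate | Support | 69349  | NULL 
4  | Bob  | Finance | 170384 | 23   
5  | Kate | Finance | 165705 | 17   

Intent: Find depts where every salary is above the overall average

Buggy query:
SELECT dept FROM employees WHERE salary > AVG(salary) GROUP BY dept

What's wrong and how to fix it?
Bug: AVG() is an aggregate; it can't sit directly in WHERE

Fix: Compute the overall average in a scalar subquery and compare each group's MIN against it in HAVING

Corrected query:
SELECT dept FROM employees GROUP BY dept HAVING MIN(salary) > (SELECT AVG(salary) FROM employees)

Result:
dept 
-----
Sales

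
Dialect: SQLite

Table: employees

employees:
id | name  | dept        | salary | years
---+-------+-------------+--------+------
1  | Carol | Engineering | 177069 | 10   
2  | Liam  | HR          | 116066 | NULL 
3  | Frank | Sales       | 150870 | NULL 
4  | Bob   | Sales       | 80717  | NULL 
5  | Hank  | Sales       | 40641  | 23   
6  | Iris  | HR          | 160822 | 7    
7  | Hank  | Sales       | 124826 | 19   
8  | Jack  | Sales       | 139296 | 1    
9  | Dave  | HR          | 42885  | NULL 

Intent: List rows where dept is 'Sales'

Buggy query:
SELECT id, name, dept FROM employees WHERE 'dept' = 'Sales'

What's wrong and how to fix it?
Bug: Single quotes denote string literals in SQL; the column name is being compared as a constant string

Fix: Remove the quotes around the column name (or use double quotes for an identifier)

Corrected query:
SELECT id, name, dept FROM employees WHERE dept = 'Sales'

Result:
id | name  | dept 
---+-------+------
3  | Frank | Sales
4  | Bob   | Sales
5  | Hank  | Sales
7  | Hank  | Sales
8  | Jack  | Sales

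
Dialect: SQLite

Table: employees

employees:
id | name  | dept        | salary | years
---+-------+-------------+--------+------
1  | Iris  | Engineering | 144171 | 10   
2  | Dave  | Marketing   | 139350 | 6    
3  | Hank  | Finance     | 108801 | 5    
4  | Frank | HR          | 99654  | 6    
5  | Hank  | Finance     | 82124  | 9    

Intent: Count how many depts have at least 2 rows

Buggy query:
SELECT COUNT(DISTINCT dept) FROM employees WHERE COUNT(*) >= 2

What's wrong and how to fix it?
Bug: COUNT(*) cannot appear in WHERE; the per-group count doesn't exist yet

Fix: Use a subquery that GROUPs and filters with HAVING, then count its rows

Corrected query:
SELECT COUNT(*) FROM (SELECT dept FROM employees GROUP BY dept HAVING COUNT(*) >= 2)

Result:
COUNT(*)
--------
1       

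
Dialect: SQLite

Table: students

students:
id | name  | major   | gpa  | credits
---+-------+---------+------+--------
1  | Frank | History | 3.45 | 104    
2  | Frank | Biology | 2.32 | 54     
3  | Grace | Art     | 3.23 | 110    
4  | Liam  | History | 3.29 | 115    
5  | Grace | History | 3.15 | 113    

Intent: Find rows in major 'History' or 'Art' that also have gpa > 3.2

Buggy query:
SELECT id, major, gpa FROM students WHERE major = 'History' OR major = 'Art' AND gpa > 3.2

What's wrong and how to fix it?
Bug: AND binds tighter than OR, so this parses as major = 'History' OR (major = 'Art' AND gpa > 3.2)

Fix: Add parentheses around the OR so the AND applies to both alternatives

Corrected query:
SELECT id, major, gpa FROM students WHERE (major = 'History' OR major = 'Art') AND gpa > 3.2

Result:
id | major   | gpa 
---+---------+-----
1  | History | 3.45
3  | Art     | 3.23
4  | History | 3.29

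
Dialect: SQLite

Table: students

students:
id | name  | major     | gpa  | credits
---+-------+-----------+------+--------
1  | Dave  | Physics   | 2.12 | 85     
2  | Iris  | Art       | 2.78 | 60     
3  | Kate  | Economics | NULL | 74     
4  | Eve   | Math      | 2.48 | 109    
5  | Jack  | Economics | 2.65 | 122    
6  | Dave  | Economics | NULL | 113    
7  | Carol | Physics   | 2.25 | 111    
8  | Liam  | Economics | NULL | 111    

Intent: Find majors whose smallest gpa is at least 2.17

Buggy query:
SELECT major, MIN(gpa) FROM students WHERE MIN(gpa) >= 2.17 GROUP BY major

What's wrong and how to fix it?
Bug: MIN() in WHERE is a misuse of aggregate

Fix: Use HAVING for the per-group MIN condition

Corrected query:
SELECT major, MIN(gpa) FROM students GROUP BY major HAVING MIN(gpa) >= 2.17

Result:
major     | MIN(gpa)
----------+---------
Art       | 2.78    
Economics | 2.65    
Math      | 2.48    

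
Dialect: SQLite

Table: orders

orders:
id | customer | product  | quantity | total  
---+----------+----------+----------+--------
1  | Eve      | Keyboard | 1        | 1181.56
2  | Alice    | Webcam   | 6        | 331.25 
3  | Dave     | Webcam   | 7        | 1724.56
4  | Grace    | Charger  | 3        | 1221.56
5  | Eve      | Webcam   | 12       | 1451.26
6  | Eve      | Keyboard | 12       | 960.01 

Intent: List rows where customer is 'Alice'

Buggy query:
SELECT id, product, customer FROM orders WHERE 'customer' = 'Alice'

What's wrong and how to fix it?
Bug: 'customer' in single quotes is a string literal, not the column; the comparison is literal-vs-literal and never true

Fix: Reference the column as customer without single quotes

Corrected query:
SELECT id, product, customer FROM orders WHERE customer = 'Alice'

Result:
id | product | customer
---+---------+---------
2  | Webcam  | Alice   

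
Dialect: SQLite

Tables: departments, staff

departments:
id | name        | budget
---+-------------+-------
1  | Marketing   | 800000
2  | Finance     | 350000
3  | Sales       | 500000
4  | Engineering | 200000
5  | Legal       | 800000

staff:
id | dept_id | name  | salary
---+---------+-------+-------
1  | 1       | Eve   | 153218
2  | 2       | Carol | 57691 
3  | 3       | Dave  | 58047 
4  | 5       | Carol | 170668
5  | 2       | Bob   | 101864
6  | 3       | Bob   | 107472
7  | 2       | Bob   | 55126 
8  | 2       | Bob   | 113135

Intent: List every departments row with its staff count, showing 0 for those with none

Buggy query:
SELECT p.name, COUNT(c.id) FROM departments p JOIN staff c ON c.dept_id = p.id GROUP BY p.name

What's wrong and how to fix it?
Bug: INNER JOIN drops departments rows that have no matching staff rows

Fix: Switch to LEFT JOIN to retain unmatched parent rows

Corrected query:
SELECT p.name, COUNT(c.id) FROM departments p LEFT JOIN staff c ON c.dept_id = p.id GROUP BY p.name

Result:
name        | COUNT(c.id)
------------+------------
Engineering | 0          
Finance     | 4          
Legal       | 1          
Marketing   | 1          
Sales       | 2          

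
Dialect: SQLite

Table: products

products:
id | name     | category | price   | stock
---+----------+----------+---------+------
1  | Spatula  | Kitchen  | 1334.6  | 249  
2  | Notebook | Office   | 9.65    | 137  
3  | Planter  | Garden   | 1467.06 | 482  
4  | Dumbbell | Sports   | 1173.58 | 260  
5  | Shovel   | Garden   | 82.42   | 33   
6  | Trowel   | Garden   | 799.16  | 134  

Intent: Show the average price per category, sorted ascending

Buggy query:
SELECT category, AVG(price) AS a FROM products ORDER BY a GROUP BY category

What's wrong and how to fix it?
Bug: ORDER BY appears before GROUP BY; SQL clause order requires GROUP BY first

Fix: Reorder: SELECT … FROM … GROUP BY … ORDER BY …

Corrected query:
SELECT category, AVG(price) AS a FROM products GROUP BY category ORDER BY a

Result:
category | a      
---------+--------
Office   | 9.65   
Garden   | 782.88 
Sports   | 1173.58
Kitchen  | 1334.6 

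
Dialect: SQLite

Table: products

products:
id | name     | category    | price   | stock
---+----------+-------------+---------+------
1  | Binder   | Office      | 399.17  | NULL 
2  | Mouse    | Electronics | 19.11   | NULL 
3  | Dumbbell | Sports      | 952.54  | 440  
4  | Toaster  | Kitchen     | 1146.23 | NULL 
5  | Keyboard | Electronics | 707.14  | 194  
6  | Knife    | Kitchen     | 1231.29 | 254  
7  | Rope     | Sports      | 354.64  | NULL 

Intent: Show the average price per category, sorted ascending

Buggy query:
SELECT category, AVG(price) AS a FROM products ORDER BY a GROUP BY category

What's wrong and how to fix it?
Bug: ORDER BY appears before GROUP BY; SQL clause order requires GROUP BY first

Fix: Reorder: SELECT … FROM … GROUP BY … ORDER BY …

Corrected query:
SELECT category, AVG(price) AS a FROM products GROUP BY category ORDER BY a

Result:
category    | a      
------------+--------
Electronics | 363.125
Office      | 399.17 
Sports      | 653.59 
Kitchen     | 1188.76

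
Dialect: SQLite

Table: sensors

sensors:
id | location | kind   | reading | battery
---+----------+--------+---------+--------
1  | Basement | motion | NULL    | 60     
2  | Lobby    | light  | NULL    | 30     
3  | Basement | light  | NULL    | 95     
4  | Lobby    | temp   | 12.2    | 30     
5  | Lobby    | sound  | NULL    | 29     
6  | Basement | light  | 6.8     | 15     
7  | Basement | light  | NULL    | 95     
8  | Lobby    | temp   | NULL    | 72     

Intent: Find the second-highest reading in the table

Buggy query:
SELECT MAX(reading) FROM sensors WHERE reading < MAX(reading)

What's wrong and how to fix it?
Bug: MAX(reading) on the right of the comparison is an aggregate-in-WHERE error

Fix: Compute the overall MAX in a subquery, then take MAX of rows below it

Corrected query:
SELECT MAX(reading) FROM sensors WHERE reading < (SELECT MAX(reading) FROM sensors)

Result:
MAX(reading)
------------
6.8         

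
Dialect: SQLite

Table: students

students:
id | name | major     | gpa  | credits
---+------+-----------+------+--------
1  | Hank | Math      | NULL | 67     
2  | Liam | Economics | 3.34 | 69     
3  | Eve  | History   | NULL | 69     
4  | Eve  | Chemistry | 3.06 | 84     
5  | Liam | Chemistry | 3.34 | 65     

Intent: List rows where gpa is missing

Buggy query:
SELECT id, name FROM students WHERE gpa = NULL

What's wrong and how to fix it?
Bug: '= NULL' is always unknown in SQL three-valued logic, so no rows match

Fix: Use IS NULL to test for NULL

Corrected query:
SELECT id, name FROM students WHERE gpa IS NULL

Result:
id | name
---+-----
1  | Hank
3  | Eve 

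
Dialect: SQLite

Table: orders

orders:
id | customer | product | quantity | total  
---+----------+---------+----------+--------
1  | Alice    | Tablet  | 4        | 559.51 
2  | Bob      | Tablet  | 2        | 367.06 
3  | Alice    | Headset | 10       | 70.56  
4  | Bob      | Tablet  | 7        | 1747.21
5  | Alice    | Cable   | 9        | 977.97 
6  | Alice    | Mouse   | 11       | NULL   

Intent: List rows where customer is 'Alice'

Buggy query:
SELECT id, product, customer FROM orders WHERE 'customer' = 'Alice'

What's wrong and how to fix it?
Bug: Single quotes denote string literals in SQL; the column name is being compared as a constant string

Fix: Remove the quotes around the column name (or use double quotes for an identifier)

Corrected query:
SELECT id, product, customer FROM orders WHERE customer = 'Alice'

Result:
id | product | customer
---+---------+---------
1  | Tablet  | Alice   
3  | Headset | Alice   
5  | Cable   | Alice   
6  | Mouse   | Alice   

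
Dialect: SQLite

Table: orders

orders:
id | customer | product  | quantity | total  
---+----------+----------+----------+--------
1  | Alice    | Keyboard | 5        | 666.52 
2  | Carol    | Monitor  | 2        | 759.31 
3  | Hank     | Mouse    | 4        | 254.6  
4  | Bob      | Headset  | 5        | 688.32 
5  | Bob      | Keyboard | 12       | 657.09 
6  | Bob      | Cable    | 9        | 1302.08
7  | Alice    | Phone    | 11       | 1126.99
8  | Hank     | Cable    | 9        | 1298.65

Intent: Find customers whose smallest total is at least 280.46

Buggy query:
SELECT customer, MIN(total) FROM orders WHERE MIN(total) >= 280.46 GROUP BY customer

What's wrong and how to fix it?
Bug: Aggregates like MIN are computed per group after WHERE runs

Fix: Use HAVING for the per-group MIN condition

Corrected query:
SELECT customer, MIN(total) FROM orders GROUP BY customer HAVING MIN(total) >= 280.46

Result:
customer | MIN(total)
---------+-----------
Alice    | 666.52    
Bob      | 657.09    
Carol    | 759.31    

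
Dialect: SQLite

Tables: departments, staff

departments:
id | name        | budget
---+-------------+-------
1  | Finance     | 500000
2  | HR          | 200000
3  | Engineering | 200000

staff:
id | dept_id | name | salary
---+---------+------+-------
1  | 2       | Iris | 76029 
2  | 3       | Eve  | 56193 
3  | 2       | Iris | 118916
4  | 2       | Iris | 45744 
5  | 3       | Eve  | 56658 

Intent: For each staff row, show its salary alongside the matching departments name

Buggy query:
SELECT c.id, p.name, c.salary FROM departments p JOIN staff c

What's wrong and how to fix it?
Bug: JOIN with no ON clause produces a cartesian product; every staff row pairs with every departments row

Fix: Add ON c.dept_id = p.id to the JOIN

Corrected query:
SELECT c.id, p.name, c.salary FROM departments p JOIN staff c ON c.dept_id = p.id

Result:
id | name        | salary
---+-------------+-------
1  | HR          | 76029 
2  | Engineering | 56193 
3  | HR          | 118916
4  | HR          | 45744 
5  | Engineering | 56658 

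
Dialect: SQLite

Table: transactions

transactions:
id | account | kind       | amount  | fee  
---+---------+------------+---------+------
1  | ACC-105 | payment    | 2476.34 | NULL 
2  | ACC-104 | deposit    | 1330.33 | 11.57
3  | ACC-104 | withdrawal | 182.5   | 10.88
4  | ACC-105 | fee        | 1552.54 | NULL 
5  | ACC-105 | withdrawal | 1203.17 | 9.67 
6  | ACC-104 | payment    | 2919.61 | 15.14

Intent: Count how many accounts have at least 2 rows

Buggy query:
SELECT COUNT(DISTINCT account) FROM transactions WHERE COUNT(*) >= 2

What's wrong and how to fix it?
Bug: WHERE filters individual rows, not groups, so a group-level COUNT is invalid there

Fix: Group first with HAVING COUNT(*) >= 2, then COUNT the resulting groups

Corrected query:
SELECT COUNT(*) FROM (SELECT account FROM transactions GROUP BY account HAVING COUNT(*) >= 2)

Result:
COUNT(*)
--------
2       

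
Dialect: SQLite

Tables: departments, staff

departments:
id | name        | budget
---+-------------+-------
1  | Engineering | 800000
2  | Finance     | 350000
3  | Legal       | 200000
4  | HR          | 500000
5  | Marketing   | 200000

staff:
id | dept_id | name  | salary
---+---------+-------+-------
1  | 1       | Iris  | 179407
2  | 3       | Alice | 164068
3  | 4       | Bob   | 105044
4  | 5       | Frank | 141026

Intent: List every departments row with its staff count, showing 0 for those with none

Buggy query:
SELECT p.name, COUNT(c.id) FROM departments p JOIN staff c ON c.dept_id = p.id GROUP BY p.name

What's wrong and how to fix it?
Bug: An inner join excludes parents with zero children

Fix: Use LEFT JOIN so parents without children still appear (COUNT(c.id) gives 0)

Corrected query:
SELECT p.name, COUNT(c.id) FROM departments p LEFT JOIN staff c ON c.dept_id = p.id GROUP BY p.name

Result:
name        | COUNT(c.id)
------------+------------
Engineering | 1          
Finance     | 0          
HR          | 1          
Legal       | 1          
Marketing   | 1          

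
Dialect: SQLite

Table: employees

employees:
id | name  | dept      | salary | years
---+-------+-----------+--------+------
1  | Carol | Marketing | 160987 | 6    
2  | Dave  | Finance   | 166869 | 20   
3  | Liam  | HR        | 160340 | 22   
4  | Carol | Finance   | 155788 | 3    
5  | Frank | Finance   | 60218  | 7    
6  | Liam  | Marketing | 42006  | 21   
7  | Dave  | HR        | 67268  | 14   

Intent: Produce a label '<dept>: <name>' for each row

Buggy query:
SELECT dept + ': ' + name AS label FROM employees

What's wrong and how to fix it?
Bug: '+' is numeric addition; on text columns SQLite converts them to 0 instead of concatenating

Fix: Replace + with || to concatenate text

Corrected query:
SELECT dept || ': ' || name AS label FROM employees

Result:
label           
----------------
Marketing: Carol
Finance: Dave   
HR: Liam        
Finance: Carol  
Finance: Frank  
Marketing: Liam 
HR: Dave        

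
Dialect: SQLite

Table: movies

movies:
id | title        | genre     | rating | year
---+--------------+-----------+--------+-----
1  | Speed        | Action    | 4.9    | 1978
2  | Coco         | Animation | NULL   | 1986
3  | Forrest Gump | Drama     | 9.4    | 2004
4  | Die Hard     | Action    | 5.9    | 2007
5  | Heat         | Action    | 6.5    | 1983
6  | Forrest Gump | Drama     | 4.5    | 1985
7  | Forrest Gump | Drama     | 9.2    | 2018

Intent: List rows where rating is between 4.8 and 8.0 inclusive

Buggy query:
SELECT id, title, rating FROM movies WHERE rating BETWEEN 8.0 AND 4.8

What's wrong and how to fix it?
Bug: BETWEEN expects the lower bound first; with 8.0 AND 4.8 the range is empty

Fix: Swap the bounds so the smaller value comes first

Corrected query:
SELECT id, title, rating FROM movies WHERE rating BETWEEN 4.8 AND 8.0

Result:
id | title    | rating
---+----------+-------
1  | Speed    | 4.9   
4  | Die Hard | 5.9   
5  | Heat     | 6.5   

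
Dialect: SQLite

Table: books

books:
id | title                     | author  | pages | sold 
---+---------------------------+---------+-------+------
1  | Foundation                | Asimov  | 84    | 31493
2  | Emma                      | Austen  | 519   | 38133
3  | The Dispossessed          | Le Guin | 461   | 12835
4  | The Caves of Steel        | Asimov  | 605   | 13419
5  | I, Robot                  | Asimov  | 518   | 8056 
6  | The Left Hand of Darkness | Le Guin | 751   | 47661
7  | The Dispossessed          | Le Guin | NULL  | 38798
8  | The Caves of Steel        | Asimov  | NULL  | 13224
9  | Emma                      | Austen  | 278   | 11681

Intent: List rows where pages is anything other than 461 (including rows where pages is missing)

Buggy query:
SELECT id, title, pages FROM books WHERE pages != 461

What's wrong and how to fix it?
Bug: 'pages != 461' is unknown when pages is NULL, so NULL rows are silently excluded

Fix: Add an explicit OR pages IS NULL to include the missing-value rows

Corrected query:
SELECT id, title, pages FROM books WHERE pages != 461 OR pages IS NULL

Result:
id | title                     | pages
---+---------------------------+------
1  | Foundation                | 84   
2  | Emma                      | 519  
4  | The Caves of Steel        | 605  
5  | I, Robot                  | 518  
6  | The Left Hand of Darkness | 751  
7  | The Dispossessed          | NULL 
8  | The Caves of Steel        | NULL 
9  | Emma                      | 278  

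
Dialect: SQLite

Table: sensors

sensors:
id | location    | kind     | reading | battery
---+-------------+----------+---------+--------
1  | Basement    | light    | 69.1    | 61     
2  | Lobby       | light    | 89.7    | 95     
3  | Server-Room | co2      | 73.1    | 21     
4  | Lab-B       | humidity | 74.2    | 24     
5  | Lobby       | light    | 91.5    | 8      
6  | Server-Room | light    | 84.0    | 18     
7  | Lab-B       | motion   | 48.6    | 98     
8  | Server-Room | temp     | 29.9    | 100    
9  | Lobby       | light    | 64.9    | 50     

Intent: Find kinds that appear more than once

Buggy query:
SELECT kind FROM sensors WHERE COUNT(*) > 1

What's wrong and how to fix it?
Bug: COUNT(*) is an aggregate and cannot be used in WHERE

Fix: Group first, then use HAVING for the count condition

Corrected query:
SELECT kind FROM sensors GROUP BY kind HAVING COUNT(*) > 1

Result:
kind 
-----
light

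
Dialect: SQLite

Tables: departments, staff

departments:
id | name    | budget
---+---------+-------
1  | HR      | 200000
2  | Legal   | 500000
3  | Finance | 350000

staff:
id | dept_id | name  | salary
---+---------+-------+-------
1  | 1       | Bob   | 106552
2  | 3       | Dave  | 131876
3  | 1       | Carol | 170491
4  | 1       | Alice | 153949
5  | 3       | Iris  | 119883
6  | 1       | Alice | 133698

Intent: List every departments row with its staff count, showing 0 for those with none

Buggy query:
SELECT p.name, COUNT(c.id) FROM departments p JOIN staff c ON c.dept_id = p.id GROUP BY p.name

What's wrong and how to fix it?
Bug: INNER JOIN drops departments rows that have no matching staff rows

Fix: Switch to LEFT JOIN to retain unmatched parent rows

Corrected query:
SELECT p.name, COUNT(c.id) FROM departments p LEFT JOIN staff c ON c.dept_id = p.id GROUP BY p.name

Result:
name    | COUNT(c.id)
--------+------------
Finance | 2          
HR      | 4          
Legal   | 0          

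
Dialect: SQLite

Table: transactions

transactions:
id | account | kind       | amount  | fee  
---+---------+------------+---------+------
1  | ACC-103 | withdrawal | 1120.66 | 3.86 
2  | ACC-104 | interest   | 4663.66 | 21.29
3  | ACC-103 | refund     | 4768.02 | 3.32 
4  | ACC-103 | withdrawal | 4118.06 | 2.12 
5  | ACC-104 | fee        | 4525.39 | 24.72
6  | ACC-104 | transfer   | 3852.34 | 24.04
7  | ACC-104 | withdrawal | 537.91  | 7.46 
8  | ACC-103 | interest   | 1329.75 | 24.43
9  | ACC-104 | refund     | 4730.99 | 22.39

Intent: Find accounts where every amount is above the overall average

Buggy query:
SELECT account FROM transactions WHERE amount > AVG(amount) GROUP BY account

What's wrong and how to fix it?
Bug: WHERE evaluates per row before aggregation, so AVG() is unavailable

Fix: Use a subquery for AVG and a HAVING MIN(...) filter so the condition holds for every row in the group

Corrected query:
SELECT account FROM transactions GROUP BY account HAVING MIN(amount) > (SELECT AVG(amount) FROM transactions)

Result:
(no rows)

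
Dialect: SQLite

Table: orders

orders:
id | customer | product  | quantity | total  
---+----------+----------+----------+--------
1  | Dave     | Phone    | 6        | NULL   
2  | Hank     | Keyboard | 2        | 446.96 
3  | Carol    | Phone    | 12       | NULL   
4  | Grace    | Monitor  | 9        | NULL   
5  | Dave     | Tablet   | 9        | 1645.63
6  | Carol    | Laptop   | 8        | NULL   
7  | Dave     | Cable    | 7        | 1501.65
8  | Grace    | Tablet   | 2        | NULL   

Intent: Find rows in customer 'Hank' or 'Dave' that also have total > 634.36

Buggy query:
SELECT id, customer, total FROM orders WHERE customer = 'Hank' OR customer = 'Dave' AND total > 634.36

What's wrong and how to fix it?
Bug: Without parentheses, AND is evaluated before OR, so the total filter only applies to the 'Dave' branch

Fix: Group the OR with parentheses (or use IN), then AND the threshold

Corrected query:
SELECT id, customer, total FROM orders WHERE (customer = 'Hank' OR customer = 'Dave') AND total > 634.36

Result:
id | customer | total  
---+----------+--------
5  | Dave     | 1645.63
7  | Dave     | 1501.65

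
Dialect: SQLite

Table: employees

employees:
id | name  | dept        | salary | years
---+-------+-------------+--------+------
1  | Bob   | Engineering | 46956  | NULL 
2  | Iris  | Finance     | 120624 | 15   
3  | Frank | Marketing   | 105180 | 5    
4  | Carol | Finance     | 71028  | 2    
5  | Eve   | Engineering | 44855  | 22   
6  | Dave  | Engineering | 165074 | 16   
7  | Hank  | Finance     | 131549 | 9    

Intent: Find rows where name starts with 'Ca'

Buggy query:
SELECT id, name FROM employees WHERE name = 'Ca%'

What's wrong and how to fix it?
Bug: '=' compares the literal string including the % character; pattern matching needs LIKE

Fix: Use LIKE for wildcard pattern matching

Corrected query:
SELECT id, name FROM employees WHERE name LIKE 'Ca%'

Result:
id | name 
---+------
4  | Carol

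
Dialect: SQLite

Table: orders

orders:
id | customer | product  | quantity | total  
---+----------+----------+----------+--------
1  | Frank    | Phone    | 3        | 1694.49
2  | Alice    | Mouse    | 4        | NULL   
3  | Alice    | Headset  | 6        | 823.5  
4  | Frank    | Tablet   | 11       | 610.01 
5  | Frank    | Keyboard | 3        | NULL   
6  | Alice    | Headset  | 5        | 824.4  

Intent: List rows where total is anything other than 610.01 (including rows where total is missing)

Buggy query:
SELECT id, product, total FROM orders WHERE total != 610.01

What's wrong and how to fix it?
Bug: Inequality against NULL is unknown, not true; rows with NULL are dropped

Fix: Handle NULL separately with IS NULL alongside the inequality

Corrected query:
SELECT id, product, total FROM orders WHERE total != 610.01 OR total IS NULL

Result:
id | product  | total  
---+----------+--------
1  | Phone    | 1694.49
2  | Mouse    | NULL   
3  | Headset  | 823.5  
5  | Keyboard | NULL   
6  | Headset  | 824.4  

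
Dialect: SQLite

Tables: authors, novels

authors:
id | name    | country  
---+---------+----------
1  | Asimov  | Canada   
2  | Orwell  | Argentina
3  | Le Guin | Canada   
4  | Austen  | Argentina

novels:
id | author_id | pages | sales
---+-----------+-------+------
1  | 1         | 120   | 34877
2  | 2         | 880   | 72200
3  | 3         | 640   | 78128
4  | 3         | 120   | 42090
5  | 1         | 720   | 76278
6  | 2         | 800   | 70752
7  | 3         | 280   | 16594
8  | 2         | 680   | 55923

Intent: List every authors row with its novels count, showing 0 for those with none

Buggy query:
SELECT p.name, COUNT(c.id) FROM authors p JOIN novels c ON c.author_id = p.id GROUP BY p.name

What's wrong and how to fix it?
Bug: INNER JOIN drops authors rows that have no matching novels rows

Fix: Switch to LEFT JOIN to retain unmatched parent rows

Corrected query:
SELECT p.name, COUNT(c.id) FROM authors p LEFT JOIN novels c ON c.author_id = p.id GROUP BY p.name

Result:
name    | COUNT(c.id)
--------+------------
Asimov  | 2          
Austen  | 0          
Le Guin | 3          
Orwell  | 3          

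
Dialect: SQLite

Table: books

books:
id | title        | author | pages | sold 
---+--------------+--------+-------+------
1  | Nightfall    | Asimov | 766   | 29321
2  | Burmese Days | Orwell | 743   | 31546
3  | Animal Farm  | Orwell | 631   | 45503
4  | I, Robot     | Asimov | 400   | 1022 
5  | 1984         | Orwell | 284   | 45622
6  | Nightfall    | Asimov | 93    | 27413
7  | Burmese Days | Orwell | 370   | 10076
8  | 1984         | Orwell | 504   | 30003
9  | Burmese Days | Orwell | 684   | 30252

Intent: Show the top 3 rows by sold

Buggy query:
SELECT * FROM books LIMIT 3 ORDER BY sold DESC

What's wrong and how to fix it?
Bug: LIMIT must come after ORDER BY

Fix: Swap the clauses: ORDER BY first, then LIMIT

Corrected query:
SELECT * FROM books ORDER BY sold DESC LIMIT 3

Result:
id | title        | author | pages | sold 
---+--------------+--------+-------+------
5  | 1984         | Orwell | 284   | 45622
3  | Animal Farm  | Orwell | 631   | 45503
2  | Burmese Days | Orwell | 743   | 31546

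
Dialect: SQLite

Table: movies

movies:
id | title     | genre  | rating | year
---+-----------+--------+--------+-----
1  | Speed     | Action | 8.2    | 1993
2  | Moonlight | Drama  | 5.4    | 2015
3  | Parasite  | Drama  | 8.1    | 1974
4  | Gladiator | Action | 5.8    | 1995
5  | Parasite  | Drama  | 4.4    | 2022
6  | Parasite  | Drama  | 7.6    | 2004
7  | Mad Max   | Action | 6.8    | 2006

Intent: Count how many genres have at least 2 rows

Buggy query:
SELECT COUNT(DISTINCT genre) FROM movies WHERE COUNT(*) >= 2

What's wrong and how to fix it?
Bug: COUNT(*) cannot appear in WHERE; the per-group count doesn't exist yet

Fix: Group first with HAVING COUNT(*) >= 2, then COUNT the resulting groups

Corrected query:
SELECT COUNT(*) FROM (SELECT genre FROM movies GROUP BY genre HAVING COUNT(*) >= 2)

Result:
COUNT(*)
--------
2       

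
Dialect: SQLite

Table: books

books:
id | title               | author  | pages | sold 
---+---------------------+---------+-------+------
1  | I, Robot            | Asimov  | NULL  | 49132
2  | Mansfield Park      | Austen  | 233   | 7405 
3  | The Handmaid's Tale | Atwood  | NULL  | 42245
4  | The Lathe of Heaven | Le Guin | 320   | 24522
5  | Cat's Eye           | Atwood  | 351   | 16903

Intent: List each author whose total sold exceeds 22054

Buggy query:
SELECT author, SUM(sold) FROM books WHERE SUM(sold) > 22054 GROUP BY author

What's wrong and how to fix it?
Bug: WHERE runs before GROUP BY, so aggregates aren't available there

Fix: Move the aggregate condition to a HAVING clause

Corrected query:
SELECT author, SUM(sold) FROM books GROUP BY author HAVING SUM(sold) > 22054

Result:
author  | SUM(sold)
--------+----------
Asimov  | 49132    
Atwood  | 59148    
Le Guin | 24522    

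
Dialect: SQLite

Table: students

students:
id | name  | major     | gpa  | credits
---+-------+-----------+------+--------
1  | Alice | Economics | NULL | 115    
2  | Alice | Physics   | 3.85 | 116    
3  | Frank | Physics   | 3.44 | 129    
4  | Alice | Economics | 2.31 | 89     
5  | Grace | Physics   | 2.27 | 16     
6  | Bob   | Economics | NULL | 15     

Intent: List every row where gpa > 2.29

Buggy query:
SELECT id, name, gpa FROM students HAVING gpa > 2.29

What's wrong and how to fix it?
Bug: HAVING filters the output of aggregation, but this query has no GROUP BY and no aggregate functions, so SQLite rejects it (HAVING clause on a non-aggregate query); the condition here is per row

Fix: Replace HAVING with WHERE since the condition applies to individual rows

Corrected query:
SELECT id, name, gpa FROM students WHERE gpa > 2.29

Result:
id | name  | gpa 
---+-------+-----
2  | Alice | 3.85
3  | Frank | 3.44
4  | Alice | 2.31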